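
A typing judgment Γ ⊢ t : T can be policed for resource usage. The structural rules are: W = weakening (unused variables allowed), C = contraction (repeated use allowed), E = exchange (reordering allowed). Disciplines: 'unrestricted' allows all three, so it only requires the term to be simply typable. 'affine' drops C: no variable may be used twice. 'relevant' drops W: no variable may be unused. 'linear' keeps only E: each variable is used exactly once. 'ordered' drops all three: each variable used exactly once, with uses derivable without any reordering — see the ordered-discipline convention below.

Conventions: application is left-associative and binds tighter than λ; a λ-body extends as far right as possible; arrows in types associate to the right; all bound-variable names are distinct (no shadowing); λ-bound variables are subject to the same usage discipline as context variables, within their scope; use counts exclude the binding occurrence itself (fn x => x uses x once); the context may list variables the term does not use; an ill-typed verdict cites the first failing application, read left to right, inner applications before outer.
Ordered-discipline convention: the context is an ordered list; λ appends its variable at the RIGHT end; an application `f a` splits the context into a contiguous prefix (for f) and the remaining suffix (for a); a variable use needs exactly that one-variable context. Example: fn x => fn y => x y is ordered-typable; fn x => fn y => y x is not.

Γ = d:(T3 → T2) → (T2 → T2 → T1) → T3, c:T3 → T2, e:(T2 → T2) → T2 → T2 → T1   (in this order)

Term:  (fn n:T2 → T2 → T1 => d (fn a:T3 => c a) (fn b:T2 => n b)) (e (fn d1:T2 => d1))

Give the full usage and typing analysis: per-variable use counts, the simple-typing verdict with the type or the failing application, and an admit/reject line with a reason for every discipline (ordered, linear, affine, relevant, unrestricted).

counts: d: 1×; c: 1×; e: 1×; n (λ-bound): 1×; a (λ-bound): 1×; b (λ-bound): 1×; d1 (λ-bound): 1×
uses in reading order: d, c, a, n, b, e, d1
typing: well-typed — term : T3
ordered ✓ (d, c, e, n, a, b, d1 once each; derivable with no W/C/E)
linear ✓ (each of d, c, e, n, a, b, d1 used exactly once)
affine ✓ (d, c, e, n, a, b, d1: no repeats, contraction unneeded)
relevant ✓ (every one of d, c, e, n, a, b, d1 appears)
unrestricted ✓ (well-typed at T3; no restrictions here)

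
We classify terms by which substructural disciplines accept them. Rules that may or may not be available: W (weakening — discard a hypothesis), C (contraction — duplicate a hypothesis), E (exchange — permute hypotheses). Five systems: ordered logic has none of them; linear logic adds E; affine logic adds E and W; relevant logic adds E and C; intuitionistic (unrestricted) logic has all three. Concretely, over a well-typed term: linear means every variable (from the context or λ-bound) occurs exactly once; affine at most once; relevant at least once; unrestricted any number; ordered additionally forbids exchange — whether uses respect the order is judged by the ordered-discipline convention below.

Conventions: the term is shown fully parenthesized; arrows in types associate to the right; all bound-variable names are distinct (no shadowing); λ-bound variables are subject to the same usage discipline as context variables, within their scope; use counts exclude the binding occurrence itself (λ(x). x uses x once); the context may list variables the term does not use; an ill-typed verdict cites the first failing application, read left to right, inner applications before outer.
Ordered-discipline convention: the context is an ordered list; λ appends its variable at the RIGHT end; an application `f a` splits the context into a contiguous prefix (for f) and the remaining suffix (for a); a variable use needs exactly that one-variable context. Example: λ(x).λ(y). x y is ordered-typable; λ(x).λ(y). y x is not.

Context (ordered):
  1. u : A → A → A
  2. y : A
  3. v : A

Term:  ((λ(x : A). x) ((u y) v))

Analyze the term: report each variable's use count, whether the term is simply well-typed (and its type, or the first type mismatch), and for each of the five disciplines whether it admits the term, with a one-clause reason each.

counts: u: 1; y: 1; v: 1; x [bound]: 1
uses in reading order: x, u, y, v
typing: the term checks, with type A
ordered ✓ (u, y, v, x: once each, no exchange needed)
linear ✓ (each of u, y, v, x used exactly once)
affine ✓ (none of u, y, v, x used more than once)
relevant ✓ (none of u, y, v, x goes unused)
unrestricted ✓ (well-typed at A; no restrictions here)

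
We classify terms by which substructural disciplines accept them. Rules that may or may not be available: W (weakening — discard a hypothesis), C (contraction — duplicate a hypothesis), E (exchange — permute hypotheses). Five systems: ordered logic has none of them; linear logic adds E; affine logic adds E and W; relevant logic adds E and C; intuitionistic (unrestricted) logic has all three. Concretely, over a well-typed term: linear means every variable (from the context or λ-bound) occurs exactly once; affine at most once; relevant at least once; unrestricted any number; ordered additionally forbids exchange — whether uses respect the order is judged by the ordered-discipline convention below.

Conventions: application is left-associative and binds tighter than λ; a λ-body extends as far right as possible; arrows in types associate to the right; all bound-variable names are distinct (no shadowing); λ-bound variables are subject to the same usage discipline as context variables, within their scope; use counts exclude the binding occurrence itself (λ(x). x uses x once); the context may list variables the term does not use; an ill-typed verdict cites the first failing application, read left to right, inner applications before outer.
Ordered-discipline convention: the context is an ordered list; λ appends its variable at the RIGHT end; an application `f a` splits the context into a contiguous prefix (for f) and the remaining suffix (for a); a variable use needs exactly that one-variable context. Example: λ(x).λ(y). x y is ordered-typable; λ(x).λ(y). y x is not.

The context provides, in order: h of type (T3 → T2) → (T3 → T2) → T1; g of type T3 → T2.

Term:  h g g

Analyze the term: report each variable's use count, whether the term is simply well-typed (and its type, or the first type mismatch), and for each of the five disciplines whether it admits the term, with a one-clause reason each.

use counts: h: 1; g: 2
use order (left to right): h, g, g
typing: the term checks, with type T1
ordered: ✗, needs contraction — g ×2
linear: ✗, needs contraction — g ×2
affine: ✗, needs contraction — g ×2
relevant: ✓, every one of h, g appears
unrestricted: ✓, well-typed at T1; no restrictions here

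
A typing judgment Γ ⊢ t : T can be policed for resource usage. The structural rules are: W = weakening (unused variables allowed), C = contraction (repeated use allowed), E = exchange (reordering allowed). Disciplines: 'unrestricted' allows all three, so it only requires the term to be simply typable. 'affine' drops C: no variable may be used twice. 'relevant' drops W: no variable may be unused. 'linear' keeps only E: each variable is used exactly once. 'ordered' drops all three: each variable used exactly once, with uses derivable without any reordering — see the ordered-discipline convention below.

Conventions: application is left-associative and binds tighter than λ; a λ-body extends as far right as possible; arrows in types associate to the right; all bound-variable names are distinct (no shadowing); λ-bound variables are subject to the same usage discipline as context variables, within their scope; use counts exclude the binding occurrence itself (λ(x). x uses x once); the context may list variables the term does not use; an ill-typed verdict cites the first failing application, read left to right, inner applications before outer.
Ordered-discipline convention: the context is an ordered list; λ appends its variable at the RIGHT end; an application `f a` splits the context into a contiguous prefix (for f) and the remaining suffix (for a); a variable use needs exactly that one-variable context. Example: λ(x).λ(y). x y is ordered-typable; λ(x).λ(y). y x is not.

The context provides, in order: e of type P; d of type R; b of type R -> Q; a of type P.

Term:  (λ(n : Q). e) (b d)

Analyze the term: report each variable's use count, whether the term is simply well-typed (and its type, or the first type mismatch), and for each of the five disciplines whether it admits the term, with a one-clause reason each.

usage: e=1; d=1; b=1; a=0; n (λ-bound)=0
order of uses: e, b, d
typing: ✓ — P
ordered: ✗ — a, n never used (weakening)
linear: ✗ — a, n never used (weakening)
affine: ✓ — no duplicate uses among e, d, b, a, n
relevant: ✗ — a, n never used (weakening)
unrestricted: ✓ — well-typed at P; no restrictions here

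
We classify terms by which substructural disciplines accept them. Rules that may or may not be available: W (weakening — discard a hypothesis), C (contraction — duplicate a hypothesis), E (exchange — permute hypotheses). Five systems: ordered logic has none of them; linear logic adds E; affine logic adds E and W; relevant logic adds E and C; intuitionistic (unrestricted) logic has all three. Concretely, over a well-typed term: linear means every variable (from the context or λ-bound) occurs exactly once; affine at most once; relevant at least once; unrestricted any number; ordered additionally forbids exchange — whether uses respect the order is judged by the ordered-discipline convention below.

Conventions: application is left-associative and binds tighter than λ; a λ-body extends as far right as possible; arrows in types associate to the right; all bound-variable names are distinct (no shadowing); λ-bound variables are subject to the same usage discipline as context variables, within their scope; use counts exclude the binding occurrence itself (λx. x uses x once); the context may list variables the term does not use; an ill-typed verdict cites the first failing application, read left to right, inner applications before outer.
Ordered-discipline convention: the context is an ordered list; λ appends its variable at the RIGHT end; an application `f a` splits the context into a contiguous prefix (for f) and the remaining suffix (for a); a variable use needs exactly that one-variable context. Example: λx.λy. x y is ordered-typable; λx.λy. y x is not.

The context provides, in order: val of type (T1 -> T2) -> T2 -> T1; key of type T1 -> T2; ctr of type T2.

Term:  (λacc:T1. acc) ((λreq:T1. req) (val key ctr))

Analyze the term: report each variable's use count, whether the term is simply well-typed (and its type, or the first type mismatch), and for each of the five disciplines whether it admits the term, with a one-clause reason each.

use counts: val=1, key=1, ctr=1, acc (bound)=1, req (bound)=1
uses in reading order: acc, req, val, key, ctr
typing: well-typed at T1
ordered: ✓ — one use each (val, key, ctr, acc, req); ordered split holds
linear: ✓ — val, key, ctr, acc, req: one use apiece
affine: ✓ — val, key, ctr, acc, req: no repeats, contraction unneeded
relevant: ✓ — val, key, ctr, acc, req: all used, weakening unneeded
unrestricted: ✓ — typability at T1 is all that's needed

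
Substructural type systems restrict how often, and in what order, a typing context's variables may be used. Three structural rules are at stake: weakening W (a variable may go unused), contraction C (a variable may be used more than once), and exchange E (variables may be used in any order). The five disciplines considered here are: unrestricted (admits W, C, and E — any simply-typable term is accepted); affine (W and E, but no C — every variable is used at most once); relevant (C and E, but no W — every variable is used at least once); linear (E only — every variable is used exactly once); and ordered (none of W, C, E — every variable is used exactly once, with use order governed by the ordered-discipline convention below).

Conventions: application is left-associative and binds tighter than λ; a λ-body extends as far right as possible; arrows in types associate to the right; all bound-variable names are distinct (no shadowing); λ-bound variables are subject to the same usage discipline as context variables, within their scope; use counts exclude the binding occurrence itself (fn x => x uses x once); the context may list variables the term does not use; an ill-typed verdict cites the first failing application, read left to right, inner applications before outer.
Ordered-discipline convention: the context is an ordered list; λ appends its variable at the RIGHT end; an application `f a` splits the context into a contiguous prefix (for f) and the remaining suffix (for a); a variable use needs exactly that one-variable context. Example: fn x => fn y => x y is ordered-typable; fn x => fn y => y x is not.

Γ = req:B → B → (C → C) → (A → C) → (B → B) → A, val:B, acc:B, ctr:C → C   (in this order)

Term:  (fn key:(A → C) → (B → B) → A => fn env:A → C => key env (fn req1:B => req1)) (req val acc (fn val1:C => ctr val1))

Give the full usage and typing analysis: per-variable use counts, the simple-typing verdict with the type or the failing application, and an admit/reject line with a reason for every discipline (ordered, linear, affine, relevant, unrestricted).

usage: req ×1, val ×1, acc ×1, ctr ×1, key (bound) ×1, env (bound) ×1, req1 (bound) ×1, val1 (bound) ×1
uses in reading order: key, env, req1, req, val, acc, ctr, val1
typing: well-typed at (A → C) → A
ordered: ✓, req, val, acc, ctr, key, env, req1, val1: once each, no exchange needed
linear: ✓, single use per variable (req, val, acc, ctr, key, env, req1, val1)
affine: ✓, at most one use each (req, val, acc, ctr, key, env, req1, val1)
relevant: ✓, at least one use each (req, val, acc, ctr, key, env, req1, val1)
unrestricted: ✓, simply typable at (A → C) → A; W, C, E all held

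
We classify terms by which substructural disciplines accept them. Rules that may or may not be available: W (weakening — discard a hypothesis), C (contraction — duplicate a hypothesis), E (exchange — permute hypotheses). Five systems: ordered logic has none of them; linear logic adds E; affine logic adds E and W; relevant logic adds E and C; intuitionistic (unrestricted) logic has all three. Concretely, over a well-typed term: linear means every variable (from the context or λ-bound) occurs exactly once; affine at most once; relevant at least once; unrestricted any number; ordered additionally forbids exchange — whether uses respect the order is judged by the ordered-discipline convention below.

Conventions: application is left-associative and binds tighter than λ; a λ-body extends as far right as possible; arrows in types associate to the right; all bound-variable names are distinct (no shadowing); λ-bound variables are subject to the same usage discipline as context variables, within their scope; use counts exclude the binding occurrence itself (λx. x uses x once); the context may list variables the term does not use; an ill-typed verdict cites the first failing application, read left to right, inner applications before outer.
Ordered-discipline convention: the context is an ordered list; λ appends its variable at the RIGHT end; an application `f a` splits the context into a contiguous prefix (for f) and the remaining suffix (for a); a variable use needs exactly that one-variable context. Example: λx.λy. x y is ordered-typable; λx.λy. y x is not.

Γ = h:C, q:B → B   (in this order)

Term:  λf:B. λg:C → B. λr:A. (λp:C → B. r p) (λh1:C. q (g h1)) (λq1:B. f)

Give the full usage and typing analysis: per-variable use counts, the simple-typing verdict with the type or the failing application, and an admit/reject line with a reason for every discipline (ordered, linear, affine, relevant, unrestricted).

variable uses: h ×0, q ×1, f [bound] ×1, g [bound] ×1, r [bound] ×1, p [bound] ×1, h1 [bound] ×1, q1 [bound] ×0
order of uses: r, p, q, g, h1, f
typing: ill-typed: non-function type A applied to an argument
ordered ✗ (the type mismatch rejects it)
linear ✗ (not simply typable)
affine ✗ (fails simple typing)
relevant ✗ (a type mismatch blocks all five)
unrestricted ✗ (the type mismatch rejects it)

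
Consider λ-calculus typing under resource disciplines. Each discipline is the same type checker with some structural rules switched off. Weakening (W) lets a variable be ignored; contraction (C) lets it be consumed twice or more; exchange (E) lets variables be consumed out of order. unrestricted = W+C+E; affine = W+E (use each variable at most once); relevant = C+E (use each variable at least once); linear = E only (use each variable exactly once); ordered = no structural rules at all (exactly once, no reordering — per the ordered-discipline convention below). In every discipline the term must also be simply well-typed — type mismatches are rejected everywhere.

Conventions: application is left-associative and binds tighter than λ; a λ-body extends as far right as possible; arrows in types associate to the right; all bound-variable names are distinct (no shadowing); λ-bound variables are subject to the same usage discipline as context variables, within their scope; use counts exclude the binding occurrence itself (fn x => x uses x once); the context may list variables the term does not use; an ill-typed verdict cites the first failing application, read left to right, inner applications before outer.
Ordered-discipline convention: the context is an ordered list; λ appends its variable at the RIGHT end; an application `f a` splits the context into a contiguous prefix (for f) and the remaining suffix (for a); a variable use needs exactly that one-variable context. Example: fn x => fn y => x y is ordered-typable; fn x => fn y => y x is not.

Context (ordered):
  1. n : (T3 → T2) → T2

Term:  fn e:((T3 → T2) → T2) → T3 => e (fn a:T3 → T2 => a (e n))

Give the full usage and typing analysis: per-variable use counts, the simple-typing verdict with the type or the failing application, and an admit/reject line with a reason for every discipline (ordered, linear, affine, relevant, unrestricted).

usage: n=1, e (λ-bound)=2, a (λ-bound)=1
uses in reading order: e, a, e, n
typing: well-typed at (((T3 → T2) → T2) → T3) → T3
ordered: ✗, needs contraction — e ×2
linear: ✗, needs contraction — e ×2
affine: ✗, needs contraction — e ×2
relevant: ✓, n, e, a: all used, weakening unneeded
unrestricted: ✓, typability at (((T3 → T2) → T2) → T3) → T3 is all that's needed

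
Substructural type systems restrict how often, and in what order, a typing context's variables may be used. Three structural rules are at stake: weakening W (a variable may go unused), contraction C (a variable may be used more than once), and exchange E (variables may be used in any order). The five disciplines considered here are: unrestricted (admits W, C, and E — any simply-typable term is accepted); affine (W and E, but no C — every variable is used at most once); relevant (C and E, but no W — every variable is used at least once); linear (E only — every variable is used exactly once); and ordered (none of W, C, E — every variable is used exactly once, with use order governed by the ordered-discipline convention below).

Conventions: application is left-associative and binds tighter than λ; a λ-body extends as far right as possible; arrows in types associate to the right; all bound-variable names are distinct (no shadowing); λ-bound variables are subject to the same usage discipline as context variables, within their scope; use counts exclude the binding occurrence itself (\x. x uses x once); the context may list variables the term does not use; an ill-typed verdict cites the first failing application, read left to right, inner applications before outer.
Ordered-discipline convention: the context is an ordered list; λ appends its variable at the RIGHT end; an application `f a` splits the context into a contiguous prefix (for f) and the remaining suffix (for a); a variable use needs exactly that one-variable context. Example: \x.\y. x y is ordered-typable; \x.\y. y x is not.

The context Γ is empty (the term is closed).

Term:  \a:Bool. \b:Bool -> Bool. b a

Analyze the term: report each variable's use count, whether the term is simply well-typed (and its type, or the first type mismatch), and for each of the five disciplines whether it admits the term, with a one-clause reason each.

usage: a (λ-bound): 1×; b (λ-bound): 1×
uses in reading order: b, a
typing: the term checks, with type Bool -> (Bool -> Bool) -> Bool
ordered ✗ (no contiguous prefix/suffix split fits b, a)
linear ✓ (exactly-once usage across a, b)
affine ✓ (none of a, b used more than once)
relevant ✓ (none of a, b goes unused)
unrestricted ✓ (typability at Bool -> (Bool -> Bool) -> Bool is all that's needed)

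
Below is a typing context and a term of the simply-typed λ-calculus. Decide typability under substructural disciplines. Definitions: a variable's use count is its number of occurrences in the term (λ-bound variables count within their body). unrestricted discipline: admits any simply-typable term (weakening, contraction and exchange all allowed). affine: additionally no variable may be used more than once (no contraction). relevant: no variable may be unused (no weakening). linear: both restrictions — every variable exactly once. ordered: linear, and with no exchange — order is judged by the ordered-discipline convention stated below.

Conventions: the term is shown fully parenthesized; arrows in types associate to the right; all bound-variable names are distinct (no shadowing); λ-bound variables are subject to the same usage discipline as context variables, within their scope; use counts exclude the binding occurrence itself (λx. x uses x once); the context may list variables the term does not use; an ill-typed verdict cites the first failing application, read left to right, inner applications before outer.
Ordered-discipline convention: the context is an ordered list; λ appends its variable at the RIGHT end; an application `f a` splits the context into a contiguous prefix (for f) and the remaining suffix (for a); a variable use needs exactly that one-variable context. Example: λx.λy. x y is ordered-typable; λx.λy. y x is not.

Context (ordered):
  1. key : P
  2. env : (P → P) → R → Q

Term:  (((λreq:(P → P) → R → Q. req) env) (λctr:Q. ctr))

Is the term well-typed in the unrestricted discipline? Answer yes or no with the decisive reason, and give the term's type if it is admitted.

no — the type mismatch rejects it
variable uses: key=0, env=1, req (λ-bound)=1, ctr (λ-bound)=1
use order (left to right): req, env, ctr
typing: ill-typed: an argument Q → Q mismatches the expected P → P
across the five disciplines: ordered ✗; linear ✗; affine ✗; relevant ✗; unrestricted ✗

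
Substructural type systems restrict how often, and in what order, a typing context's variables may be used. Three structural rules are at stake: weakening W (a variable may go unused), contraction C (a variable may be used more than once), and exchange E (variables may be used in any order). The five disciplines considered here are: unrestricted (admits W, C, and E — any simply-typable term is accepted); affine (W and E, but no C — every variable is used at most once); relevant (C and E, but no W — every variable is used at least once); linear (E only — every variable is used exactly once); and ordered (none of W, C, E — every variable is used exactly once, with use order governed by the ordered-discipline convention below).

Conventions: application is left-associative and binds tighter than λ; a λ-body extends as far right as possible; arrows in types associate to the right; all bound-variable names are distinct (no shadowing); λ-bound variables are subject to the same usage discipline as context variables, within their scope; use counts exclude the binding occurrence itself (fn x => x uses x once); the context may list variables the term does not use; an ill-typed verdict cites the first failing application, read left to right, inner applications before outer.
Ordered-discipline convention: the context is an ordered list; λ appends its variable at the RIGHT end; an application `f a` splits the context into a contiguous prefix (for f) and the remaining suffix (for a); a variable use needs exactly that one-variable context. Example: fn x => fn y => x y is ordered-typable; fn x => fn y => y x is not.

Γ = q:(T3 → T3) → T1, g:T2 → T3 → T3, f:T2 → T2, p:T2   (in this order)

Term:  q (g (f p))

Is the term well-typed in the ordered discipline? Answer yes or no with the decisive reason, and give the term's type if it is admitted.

yes — q, g, f, p once each; derivable with no W/C/E; term : T1
variable uses: q: 1×, g: 1×, f: 1×, p: 1×
uses in reading order: q, g, f, p
typing: ✓ — T1
summary: ordered ✓; linear ✓; affine ✓; relevant ✓; unrestricted ✓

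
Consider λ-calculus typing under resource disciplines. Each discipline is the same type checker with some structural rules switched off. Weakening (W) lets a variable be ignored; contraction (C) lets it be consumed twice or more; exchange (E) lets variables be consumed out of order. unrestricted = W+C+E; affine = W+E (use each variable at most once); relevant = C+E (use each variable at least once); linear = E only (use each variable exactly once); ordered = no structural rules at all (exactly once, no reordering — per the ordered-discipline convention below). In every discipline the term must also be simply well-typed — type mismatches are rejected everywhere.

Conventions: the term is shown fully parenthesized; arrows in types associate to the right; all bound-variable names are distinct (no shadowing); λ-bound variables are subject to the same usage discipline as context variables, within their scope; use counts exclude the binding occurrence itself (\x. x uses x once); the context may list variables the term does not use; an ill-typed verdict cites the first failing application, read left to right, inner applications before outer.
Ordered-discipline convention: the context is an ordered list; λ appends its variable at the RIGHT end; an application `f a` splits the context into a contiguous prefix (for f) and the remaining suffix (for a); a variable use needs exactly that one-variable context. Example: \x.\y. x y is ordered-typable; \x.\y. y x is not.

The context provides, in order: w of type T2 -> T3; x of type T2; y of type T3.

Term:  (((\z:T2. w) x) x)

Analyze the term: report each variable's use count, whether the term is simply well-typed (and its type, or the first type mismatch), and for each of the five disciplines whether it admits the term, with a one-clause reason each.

use counts: w: 1×, x: 2×, y: 0×, z (λ-bound): 0×
order of uses: w, x, x
typing: the term checks, with type T3
ordered: ✗ — x ×2 used more than once (contraction); needs weakening: y, z unused
linear: ✗ — x ×2 used more than once (contraction); needs weakening: y, z unused
affine: ✗ — x ×2 used more than once (contraction)
relevant: ✗ — needs weakening: y, z unused
unrestricted: ✓ — well-typed at T3; no restrictions here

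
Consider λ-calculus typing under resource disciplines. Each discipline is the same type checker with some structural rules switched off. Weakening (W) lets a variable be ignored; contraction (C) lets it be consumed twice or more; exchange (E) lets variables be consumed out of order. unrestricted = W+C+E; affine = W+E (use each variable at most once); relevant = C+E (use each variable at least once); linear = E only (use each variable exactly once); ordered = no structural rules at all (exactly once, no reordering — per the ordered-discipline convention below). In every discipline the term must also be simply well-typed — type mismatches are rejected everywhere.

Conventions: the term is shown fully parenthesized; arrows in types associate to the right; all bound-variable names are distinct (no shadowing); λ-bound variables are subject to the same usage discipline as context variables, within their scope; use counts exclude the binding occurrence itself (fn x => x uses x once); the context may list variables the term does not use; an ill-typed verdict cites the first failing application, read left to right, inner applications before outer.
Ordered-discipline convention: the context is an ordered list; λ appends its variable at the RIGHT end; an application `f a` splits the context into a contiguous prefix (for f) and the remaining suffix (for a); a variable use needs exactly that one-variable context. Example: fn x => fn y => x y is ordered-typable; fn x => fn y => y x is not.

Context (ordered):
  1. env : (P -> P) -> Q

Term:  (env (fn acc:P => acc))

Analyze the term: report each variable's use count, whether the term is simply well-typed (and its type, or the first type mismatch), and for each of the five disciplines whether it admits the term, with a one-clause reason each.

counts: env=1; acc (λ-bound)=1
order of uses: env, acc
typing: well-typed — term : Q
ordered ✓ (env, acc once each; derivable with no W/C/E)
linear ✓ (env, acc: one use apiece)
affine ✓ (no duplicate uses among env, acc)
relevant ✓ (at least one use each (env, acc))
unrestricted ✓ (well-typed at Q; no restrictions here)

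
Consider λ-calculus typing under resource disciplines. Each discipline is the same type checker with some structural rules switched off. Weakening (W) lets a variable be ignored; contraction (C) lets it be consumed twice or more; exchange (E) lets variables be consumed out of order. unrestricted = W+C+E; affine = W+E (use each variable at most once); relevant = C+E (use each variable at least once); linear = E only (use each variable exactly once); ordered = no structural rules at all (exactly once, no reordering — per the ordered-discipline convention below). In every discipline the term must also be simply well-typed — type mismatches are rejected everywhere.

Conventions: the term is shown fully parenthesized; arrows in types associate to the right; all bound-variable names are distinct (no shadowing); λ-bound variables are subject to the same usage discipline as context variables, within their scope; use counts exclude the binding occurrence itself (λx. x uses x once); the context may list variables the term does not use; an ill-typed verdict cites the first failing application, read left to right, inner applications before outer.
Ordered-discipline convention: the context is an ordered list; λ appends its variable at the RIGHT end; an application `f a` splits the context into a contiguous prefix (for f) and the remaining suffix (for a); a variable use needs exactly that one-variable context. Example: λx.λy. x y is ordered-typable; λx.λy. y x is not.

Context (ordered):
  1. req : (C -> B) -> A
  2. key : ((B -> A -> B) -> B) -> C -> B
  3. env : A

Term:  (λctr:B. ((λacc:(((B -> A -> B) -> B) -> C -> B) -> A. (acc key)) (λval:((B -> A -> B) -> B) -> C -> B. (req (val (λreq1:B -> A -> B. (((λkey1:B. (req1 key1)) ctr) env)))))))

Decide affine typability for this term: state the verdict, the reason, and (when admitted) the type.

yes — no duplicate uses among req, key, env, ctr, acc, val, req1, key1; term : B -> A
variable uses: req ×1, key ×1, env ×1, ctr (λ-bound) ×1, acc (λ-bound) ×1, val (λ-bound) ×1, req1 (λ-bound) ×1, key1 (λ-bound) ×1
left-to-right use order: acc, key, req, val, req1, key1, ctr, env
typing: well-typed — term : B -> A
summary: ordered ✗ | linear ✓ | affine ✓ | relevant ✓ | unrestricted ✓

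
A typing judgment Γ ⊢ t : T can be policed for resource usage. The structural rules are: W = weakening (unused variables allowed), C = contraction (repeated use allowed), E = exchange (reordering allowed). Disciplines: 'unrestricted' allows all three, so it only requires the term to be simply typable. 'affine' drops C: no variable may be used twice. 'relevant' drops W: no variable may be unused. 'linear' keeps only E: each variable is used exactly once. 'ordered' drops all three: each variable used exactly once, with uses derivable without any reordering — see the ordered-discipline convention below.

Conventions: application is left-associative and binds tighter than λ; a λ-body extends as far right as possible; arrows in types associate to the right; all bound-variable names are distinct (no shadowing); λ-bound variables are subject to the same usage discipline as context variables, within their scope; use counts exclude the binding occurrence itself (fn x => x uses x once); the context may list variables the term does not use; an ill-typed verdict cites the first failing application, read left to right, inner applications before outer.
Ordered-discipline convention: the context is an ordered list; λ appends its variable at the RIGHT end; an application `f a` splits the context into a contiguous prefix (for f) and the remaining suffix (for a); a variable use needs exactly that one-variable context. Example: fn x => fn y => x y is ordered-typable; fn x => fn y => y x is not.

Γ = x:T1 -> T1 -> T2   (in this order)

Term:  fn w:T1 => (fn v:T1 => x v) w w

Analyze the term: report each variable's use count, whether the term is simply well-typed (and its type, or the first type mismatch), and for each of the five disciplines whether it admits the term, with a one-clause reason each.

use counts: x=1; w (bound)=2; v (bound)=1
use order (left to right): x, v, w, w
typing: ✓ — T1 -> T2
ordered: ✗, uses contraction: w ×2
linear: ✗, uses contraction: w ×2
affine: ✗, uses contraction: w ×2
relevant: ✓, none of x, w, v goes unused
unrestricted: ✓, well-typed at T1 -> T2; no restrictions here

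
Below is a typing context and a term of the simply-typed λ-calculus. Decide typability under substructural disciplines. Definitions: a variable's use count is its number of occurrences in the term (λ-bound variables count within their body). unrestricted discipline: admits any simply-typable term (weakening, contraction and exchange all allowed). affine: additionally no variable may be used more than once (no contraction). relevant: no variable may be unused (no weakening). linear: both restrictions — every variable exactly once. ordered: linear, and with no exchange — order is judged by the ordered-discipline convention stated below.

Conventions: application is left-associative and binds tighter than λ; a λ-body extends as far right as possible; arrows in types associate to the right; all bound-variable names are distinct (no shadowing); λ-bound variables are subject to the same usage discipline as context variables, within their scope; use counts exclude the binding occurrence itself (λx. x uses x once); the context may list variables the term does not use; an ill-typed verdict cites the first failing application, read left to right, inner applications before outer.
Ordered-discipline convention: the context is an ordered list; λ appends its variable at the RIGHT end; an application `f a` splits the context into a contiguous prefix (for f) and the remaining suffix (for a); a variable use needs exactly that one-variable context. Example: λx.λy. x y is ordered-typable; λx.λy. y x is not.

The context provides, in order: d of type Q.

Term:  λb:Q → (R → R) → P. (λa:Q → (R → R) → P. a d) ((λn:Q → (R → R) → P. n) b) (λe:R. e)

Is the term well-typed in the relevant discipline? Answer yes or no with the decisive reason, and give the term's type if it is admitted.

yes — every one of d, b, a, n, e appears; term : (Q → (R → R) → P) → P
variable uses: d ×1, b (λ-bound) ×1, a (λ-bound) ×1, n (λ-bound) ×1, e (λ-bound) ×1
order of uses: a, d, n, b, e
typing: well-typed — term : (Q → (R → R) → P) → P
across the five disciplines: ordered ✗ · linear ✓ · affine ✓ · relevant ✓ · unrestricted ✓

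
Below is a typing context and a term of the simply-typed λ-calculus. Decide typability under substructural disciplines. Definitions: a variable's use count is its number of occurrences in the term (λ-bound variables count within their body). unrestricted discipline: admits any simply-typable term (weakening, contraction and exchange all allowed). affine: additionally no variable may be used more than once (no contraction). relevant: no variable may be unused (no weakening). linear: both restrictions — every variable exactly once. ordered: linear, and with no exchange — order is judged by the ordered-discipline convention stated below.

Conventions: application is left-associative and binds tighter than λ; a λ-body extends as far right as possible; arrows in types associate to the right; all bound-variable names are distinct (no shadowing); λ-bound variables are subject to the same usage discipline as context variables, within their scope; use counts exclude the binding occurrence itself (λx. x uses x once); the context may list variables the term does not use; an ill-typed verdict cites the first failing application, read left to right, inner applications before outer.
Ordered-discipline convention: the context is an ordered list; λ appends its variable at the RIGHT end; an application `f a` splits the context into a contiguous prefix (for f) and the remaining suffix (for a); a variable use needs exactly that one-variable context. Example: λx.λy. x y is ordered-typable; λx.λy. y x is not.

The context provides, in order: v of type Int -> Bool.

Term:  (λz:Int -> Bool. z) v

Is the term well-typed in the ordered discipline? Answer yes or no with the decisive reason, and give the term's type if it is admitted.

yes — v, z: once each, no exchange needed; term : Int -> Bool
counts: v=1, z [bound]=1
left-to-right use order: z, v
typing: ✓ — Int -> Bool
per-discipline verdicts: ordered ✓ · linear ✓ · affine ✓ · relevant ✓ · unrestricted ✓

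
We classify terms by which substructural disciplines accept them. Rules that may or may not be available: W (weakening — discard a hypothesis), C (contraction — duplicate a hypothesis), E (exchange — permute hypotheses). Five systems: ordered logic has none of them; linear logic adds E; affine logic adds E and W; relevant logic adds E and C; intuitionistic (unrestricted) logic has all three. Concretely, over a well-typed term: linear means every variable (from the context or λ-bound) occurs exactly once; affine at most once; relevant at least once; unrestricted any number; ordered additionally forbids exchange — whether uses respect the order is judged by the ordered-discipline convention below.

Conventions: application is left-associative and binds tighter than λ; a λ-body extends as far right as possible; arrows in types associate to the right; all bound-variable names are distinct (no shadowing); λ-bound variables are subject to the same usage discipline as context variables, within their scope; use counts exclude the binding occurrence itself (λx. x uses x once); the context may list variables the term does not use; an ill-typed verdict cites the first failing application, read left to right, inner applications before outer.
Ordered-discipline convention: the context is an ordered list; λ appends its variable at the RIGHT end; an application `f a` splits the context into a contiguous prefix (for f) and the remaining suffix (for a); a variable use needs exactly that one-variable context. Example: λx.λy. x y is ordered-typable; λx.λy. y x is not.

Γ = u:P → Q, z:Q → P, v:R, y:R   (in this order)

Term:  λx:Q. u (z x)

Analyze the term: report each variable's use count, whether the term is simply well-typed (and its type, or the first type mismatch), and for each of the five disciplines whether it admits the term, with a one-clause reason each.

usage: u: 1; z: 1; v: 0; y: 0; x [bound]: 1
order of uses: u, z, x
typing: ✓ — Q → Q
ordered: ✗, v, y left unused
linear: ✗, v, y left unused
affine: ✓, none of u, z, v, y, x used more than once
relevant: ✗, v, y left unused
unrestricted: ✓, simply typable at Q → Q; W, C, E all held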